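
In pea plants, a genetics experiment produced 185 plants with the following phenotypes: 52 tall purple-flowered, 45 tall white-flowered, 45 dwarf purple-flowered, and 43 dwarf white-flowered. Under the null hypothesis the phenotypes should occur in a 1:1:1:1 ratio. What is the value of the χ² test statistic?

Total ratio parts = 4. Expected numbers out of 185:
  tall purple-flowered: 185 × 1/4 = 46.25
  tall white-flowered: 185 × 1/4 = 46.25
  dwarf purple-flowered: 185 × 1/4 = 46.25
  dwarf white-flowered: 185 × 1/4 = 46.25
χ² = Σ (O − E)² / E
  tall purple-flowered: (52 − 46.25)² / 46.25 = 0.7149
  tall white-flowered: (45 − 46.25)² / 46.25 = 0.0338
  dwarf purple-flowered: (45 − 46.25)² / 46.25 = 0.0338
  dwarf white-flowered: (43 − 46.25)² / 46.25 = 0.2284
χ² = 0.7149 + 0.0338 + 0.0338 + 0.2284 = 1.0109 ≈ 1.011

1.011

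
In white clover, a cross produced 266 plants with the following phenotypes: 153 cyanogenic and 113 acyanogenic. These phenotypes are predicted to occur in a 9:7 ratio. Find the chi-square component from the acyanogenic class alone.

Expected counts for N = 266 under a 9:7 ratio (total parts = 16):
  cyanogenic: 266 × 9/16 = 149.625
  acyanogenic: 266 × 7/16 = 116.375
Contribution of acyanogenic: (113 − 116.375)² / 116.375 = 0.0979

0.098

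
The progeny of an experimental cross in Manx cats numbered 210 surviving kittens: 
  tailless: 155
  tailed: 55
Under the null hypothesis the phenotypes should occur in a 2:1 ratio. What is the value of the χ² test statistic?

4.821

The 2:1 ratio has 3 parts, so with N = 210 the expected counts are:
  tailless: 210 × 2/3 = 140
  tailed: 210 × 1/3 = 70
χ² = Σ (O − E)² / E
  tailless: (155 − 140)² / 140 = 1.6071
  tailed: (55 − 70)² / 70 = 3.2143
χ² = 1.6071 + 3.2143 = 4.8214 ≈ 4.821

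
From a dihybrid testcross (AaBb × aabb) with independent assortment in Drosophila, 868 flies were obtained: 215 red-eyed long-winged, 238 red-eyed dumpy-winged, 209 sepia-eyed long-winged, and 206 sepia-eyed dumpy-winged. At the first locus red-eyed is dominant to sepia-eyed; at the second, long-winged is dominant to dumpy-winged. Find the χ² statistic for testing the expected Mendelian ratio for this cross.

2.903

A dihybrid testcross with independent assortment gives a 1:1:1:1 ratio.
Expected counts for N = 868 under a 1:1:1:1 ratio (total parts = 4):
  red-eyed long-winged: 868 × 1/4 = 217
  red-eyed dumpy-winged: 868 × 1/4 = 217
  sepia-eyed long-winged: 868 × 1/4 = 217
  sepia-eyed dumpy-winged: 868 × 1/4 = 217
χ² = Σ (O − E)² / E
  red-eyed long-winged: (215 − 217)² / 217 = 0.0184
  red-eyed dumpy-winged: (238 − 217)² / 217 = 2.0323
  sepia-eyed long-winged: (209 − 217)² / 217 = 0.2949
  sepia-eyed dumpy-winged: (206 − 217)² / 217 = 0.5576
χ² = 0.0184 + 2.0323 + 0.2949 + 0.5576 = 2.9032 ≈ 2.903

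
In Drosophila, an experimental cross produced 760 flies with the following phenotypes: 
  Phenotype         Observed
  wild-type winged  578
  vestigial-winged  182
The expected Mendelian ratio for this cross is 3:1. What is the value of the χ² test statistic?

0.449

Expected counts for N = 760 under a 3:1 ratio (total parts = 4):
  wild-type winged: 760 × 3/4 = 570
  vestigial-winged: 760 × 1/4 = 190
χ² = Σ (O − E)² / E
  wild-type winged: (578 − 570)² / 570 = 0.1123
  vestigial-winged: (182 − 190)² / 190 = 0.3368
χ² = 0.1123 + 0.3368 = 0.4491 ≈ 0.449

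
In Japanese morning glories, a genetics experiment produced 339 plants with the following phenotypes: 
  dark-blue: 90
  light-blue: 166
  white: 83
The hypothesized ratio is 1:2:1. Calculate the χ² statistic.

0.434

Expected counts for N = 339 under a 1:2:1 ratio (total parts = 4):
  dark-blue: 339 × 1/4 = 84.75
  light-blue: 339 × 2/4 = 169.5
  white: 339 × 1/4 = 84.75
χ² = Σ (O − E)² / E
  dark-blue: (90 − 84.75)² / 84.75 = 0.3252
  light-blue: (166 − 169.5)² / 169.5 = 0.0723
  white: (83 − 84.75)² / 84.75 = 0.0361
χ² = 0.3252 + 0.0723 + 0.0361 = 0.4336 ≈ 0.434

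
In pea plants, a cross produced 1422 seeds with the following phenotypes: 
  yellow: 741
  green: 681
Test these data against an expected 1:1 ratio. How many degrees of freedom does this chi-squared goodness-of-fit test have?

1

A goodness-of-fit test with 2 phenotype classes has df = 2 − 1 = 1.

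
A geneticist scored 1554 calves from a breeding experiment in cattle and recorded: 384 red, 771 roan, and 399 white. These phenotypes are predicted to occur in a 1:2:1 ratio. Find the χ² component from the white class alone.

0.284

Under the 1:2:1 hypothesis (Σ ratio = 4, N = 1554):
  red: 1554 × 1/4 = 388.5
  roan: 1554 × 2/4 = 777
  white: 1554 × 1/4 = 388.5
Contribution of white: (399 − 388.5)² / 388.5 = 0.2838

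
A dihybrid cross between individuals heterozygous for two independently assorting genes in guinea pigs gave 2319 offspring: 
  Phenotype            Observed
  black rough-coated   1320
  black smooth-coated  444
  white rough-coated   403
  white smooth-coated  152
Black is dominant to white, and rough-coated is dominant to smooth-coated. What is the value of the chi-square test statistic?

A dihybrid F₂ with independent assortment and complete dominance at both loci gives a 9:3:3:1 phenotypic ratio.
Expected counts for N = 2319 under a 9:3:3:1 ratio (total parts = 16):
  black rough-coated: 2319 × 9/16 = 1304.4375
  black smooth-coated: 2319 × 3/16 = 434.8125
  white rough-coated: 2319 × 3/16 = 434.8125
  white smooth-coated: 2319 × 1/16 = 144.9375
χ² = Σ (O − E)² / E
  black rough-coated: (1320 − 1304.4375)² / 1304.4375 = 0.1857
  black smooth-coated: (444 − 434.8125)² / 434.8125 = 0.1941
  white rough-coated: (403 − 434.8125)² / 434.8125 = 2.3275
  white smooth-coated: (152 − 144.9375)² / 144.9375 = 0.3441
χ² = 0.1857 + 0.1941 + 2.3275 + 0.3441 = 3.0514 ≈ 3.051

3.051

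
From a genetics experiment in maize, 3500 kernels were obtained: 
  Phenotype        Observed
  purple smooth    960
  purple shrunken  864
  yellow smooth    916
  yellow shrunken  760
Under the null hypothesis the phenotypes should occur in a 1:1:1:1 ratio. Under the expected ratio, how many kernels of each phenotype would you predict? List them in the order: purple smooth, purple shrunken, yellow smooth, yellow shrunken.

875, 875, 875, 875

The 1:1:1:1 ratio has 4 parts, so with N = 3500 the expected counts are:
  purple smooth: 3500 × 1/4 = 875
  purple shrunken: 3500 × 1/4 = 875
  yellow smooth: 3500 × 1/4 = 875
  yellow shrunken: 3500 × 1/4 = 875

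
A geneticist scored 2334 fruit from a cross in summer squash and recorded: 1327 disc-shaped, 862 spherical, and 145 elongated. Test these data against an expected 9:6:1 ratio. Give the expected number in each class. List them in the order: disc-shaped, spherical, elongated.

1312.875, 875.25, 145.875

Total ratio parts = 16. Expected numbers out of 2334:
  disc-shaped: 2334 × 9/16 = 1312.875
  spherical: 2334 × 6/16 = 875.25
  elongated: 2334 × 1/16 = 145.875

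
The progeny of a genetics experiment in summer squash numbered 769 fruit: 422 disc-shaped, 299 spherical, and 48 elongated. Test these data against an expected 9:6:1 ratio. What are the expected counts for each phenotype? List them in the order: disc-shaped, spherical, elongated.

432.5625, 288.375, 48.0625

Total ratio parts = 16. Expected numbers out of 769:
  disc-shaped: 769 × 9/16 = 432.5625
  spherical: 769 × 6/16 = 288.375
  elongated: 769 × 1/16 = 48.0625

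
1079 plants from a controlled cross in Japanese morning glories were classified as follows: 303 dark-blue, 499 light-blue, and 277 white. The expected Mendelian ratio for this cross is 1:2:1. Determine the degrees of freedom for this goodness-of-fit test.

A goodness-of-fit test with 3 phenotype classes has df = 3 − 1 = 2.

2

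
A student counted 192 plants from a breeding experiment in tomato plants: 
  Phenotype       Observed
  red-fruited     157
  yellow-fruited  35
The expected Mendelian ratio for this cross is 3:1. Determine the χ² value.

4.694

The 3:1 ratio has 4 parts, so with N = 192 the expected counts are:
  red-fruited: 192 × 3/4 = 144
  yellow-fruited: 192 × 1/4 = 48
χ² = Σ (O − E)² / E
  red-fruited: (157 − 144)² / 144 = 1.1736
  yellow-fruited: (35 − 48)² / 48 = 3.5208
χ² = 1.1736 + 3.5208 = 4.6944 ≈ 4.694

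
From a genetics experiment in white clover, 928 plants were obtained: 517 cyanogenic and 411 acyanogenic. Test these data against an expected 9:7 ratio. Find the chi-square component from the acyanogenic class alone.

Under the 9:7 hypothesis (Σ ratio = 16, N = 928):
  cyanogenic: 928 × 9/16 = 522
  acyanogenic: 928 × 7/16 = 406
Contribution of acyanogenic: (411 − 406)² / 406 = 0.0616

0.062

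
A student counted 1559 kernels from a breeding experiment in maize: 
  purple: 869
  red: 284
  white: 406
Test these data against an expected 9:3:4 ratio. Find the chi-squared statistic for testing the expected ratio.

0.986

Under the 9:3:4 hypothesis (Σ ratio = 16, N = 1559):
  purple: 1559 × 9/16 = 876.9375
  red: 1559 × 3/16 = 292.3125
  white: 1559 × 4/16 = 389.75
χ² = Σ (O − E)² / E
  purple: (869 − 876.9375)² / 876.9375 = 0.0718
  red: (284 − 292.3125)² / 292.3125 = 0.2364
  white: (406 − 389.75)² / 389.75 = 0.6775
χ² = 0.0718 + 0.2364 + 0.6775 = 0.9857 ≈ 0.986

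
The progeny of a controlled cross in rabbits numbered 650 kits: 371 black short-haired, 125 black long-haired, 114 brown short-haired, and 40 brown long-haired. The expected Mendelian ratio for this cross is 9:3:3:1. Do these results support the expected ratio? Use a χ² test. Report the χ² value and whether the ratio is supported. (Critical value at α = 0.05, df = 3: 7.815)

0.678; consistent

Expected counts for N = 650 under a 9:3:3:1 ratio (total parts = 16):
  black short-haired: 650 × 9/16 = 365.625
  black long-haired: 650 × 3/16 = 121.875
  brown short-haired: 650 × 3/16 = 121.875
  brown long-haired: 650 × 1/16 = 40.625
χ² = Σ (O − E)² / E
  black short-haired: (371 − 365.625)² / 365.625 = 0.0790
  black long-haired: (125 − 121.875)² / 121.875 = 0.0801
  brown short-haired: (114 − 121.875)² / 121.875 = 0.5088
  brown long-haired: (40 − 40.625)² / 40.625 = 0.0096
χ² = 0.0790 + 0.0801 + 0.5088 + 0.0096 = 0.6775 ≈ 0.678
Degrees of freedom = 4 − 1 = 3; critical value at α = 0.05 is 7.815.
Since 0.678 < 7.815, we fail to reject the null hypothesis — the data are consistent with the 9:3:3:1 ratio.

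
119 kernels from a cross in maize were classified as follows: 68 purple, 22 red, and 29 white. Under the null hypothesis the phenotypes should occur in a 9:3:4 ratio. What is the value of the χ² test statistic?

0.040

Under the 9:3:4 hypothesis (Σ ratio = 16, N = 119):
  purple: 119 × 9/16 = 66.9375
  red: 119 × 3/16 = 22.3125
  white: 119 × 4/16 = 29.75
χ² = Σ (O − E)² / E
  purple: (68 − 66.9375)² / 66.9375 = 0.0169
  red: (22 − 22.3125)² / 22.3125 = 0.0044
  white: (29 − 29.75)² / 29.75 = 0.0189
χ² = 0.0169 + 0.0044 + 0.0189 = 0.0402 ≈ 0.040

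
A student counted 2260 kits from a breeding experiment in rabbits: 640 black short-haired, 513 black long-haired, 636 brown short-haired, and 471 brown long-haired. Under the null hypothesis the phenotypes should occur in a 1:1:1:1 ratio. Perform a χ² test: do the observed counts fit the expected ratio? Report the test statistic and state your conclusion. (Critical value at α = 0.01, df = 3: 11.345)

The 1:1:1:1 ratio has 4 parts, so with N = 2260 the expected counts are:
  black short-haired: 2260 × 1/4 = 565
  black long-haired: 2260 × 1/4 = 565
  brown short-haired: 2260 × 1/4 = 565
  brown long-haired: 2260 × 1/4 = 565
χ² = Σ (O − E)² / E
  black short-haired: (640 − 565)² / 565 = 9.9558
  black long-haired: (513 − 565)² / 565 = 4.7858
  brown short-haired: (636 − 565)² / 565 = 8.9221
  brown long-haired: (471 − 565)² / 565 = 15.6389
χ² = 9.9558 + 4.7858 + 8.9221 + 15.6389 = 39.3026 ≈ 39.303
Degrees of freedom = 4 − 1 = 3; critical value at α = 0.01 is 11.345.
Since 39.303 > 11.345, we reject the null hypothesis — the data do not fit the 1:1:1:1 ratio.

39.303; not consistent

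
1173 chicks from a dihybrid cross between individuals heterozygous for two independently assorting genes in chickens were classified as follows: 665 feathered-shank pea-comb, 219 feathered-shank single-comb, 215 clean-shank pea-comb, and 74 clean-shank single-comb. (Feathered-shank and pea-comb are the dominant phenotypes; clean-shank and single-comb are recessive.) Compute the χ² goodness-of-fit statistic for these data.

A dihybrid F₂ with independent assortment and complete dominance at both loci gives a 9:3:3:1 phenotypic ratio.
Expected counts for N = 1173 under a 9:3:3:1 ratio (total parts = 16):
  feathered-shank pea-comb: 1173 × 9/16 = 659.8125
  feathered-shank single-comb: 1173 × 3/16 = 219.9375
  clean-shank pea-comb: 1173 × 3/16 = 219.9375
  clean-shank single-comb: 1173 × 1/16 = 73.3125
χ² = Σ (O − E)² / E
  feathered-shank pea-comb: (665 − 659.8125)² / 659.8125 = 0.0408
  feathered-shank single-comb: (219 − 219.9375)² / 219.9375 = 0.0040
  clean-shank pea-comb: (215 − 219.9375)² / 219.9375 = 0.1108
  clean-shank single-comb: (74 − 73.3125)² / 73.3125 = 0.0064
χ² = 0.0408 + 0.0040 + 0.1108 + 0.0064 = 0.162

0.162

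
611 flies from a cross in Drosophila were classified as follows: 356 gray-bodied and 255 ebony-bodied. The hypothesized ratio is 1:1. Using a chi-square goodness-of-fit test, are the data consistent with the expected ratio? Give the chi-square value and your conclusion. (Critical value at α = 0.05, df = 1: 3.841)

16.696; not consistent

Under the 1:1 hypothesis (Σ ratio = 2, N = 611):
  gray-bodied: 611 × 1/2 = 305.5
  ebony-bodied: 611 × 1/2 = 305.5
χ² = Σ (O − E)² / E
  gray-bodied: (356 − 305.5)² / 305.5 = 8.3478
  ebony-bodied: (255 − 305.5)² / 305.5 = 8.3478
χ² = 8.3478 + 8.3478 = 16.6956 ≈ 16.696
Degrees of freedom = 2 − 1 = 1; critical value at α = 0.05 is 3.841.
Since 16.696 > 3.841, we reject the null hypothesis — the data do not fit the 1:1 ratio.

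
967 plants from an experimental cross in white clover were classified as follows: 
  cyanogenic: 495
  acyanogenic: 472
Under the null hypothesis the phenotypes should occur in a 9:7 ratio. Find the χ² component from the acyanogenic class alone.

Expected counts for N = 967 under a 9:7 ratio (total parts = 16):
  cyanogenic: 967 × 9/16 = 543.9375
  acyanogenic: 967 × 7/16 = 423.0625
Contribution of acyanogenic: (472 − 423.0625)² / 423.0625 = 5.6608

5.661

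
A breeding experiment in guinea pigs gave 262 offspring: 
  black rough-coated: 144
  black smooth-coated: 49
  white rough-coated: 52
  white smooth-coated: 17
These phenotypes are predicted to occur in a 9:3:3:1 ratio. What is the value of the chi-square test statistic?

Expected counts for N = 262 under a 9:3:3:1 ratio (total parts = 16):
  black rough-coated: 262 × 9/16 = 147.375
  black smooth-coated: 262 × 3/16 = 49.125
  white rough-coated: 262 × 3/16 = 49.125
  white smooth-coated: 262 × 1/16 = 16.375
χ² = Σ (O − E)² / E
  black rough-coated: (144 − 147.375)² / 147.375 = 0.0773
  black smooth-coated: (49 − 49.125)² / 49.125 = 0.0003
  white rough-coated: (52 − 49.125)² / 49.125 = 0.1683
  white smooth-coated: (17 − 16.375)² / 16.375 = 0.0239
χ² = 0.0773 + 0.0003 + 0.1683 + 0.0239 = 0.2698 ≈ 0.270

0.270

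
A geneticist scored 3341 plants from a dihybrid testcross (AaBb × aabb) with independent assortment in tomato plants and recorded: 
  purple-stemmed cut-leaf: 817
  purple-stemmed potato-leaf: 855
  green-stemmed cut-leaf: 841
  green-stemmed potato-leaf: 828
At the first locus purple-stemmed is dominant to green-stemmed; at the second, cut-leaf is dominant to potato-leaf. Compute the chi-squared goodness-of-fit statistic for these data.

0.968

A dihybrid testcross with independent assortment gives a 1:1:1:1 ratio.
Expected counts for N = 3341 under a 1:1:1:1 ratio (total parts = 4):
  purple-stemmed cut-leaf: 3341 × 1/4 = 835.25
  purple-stemmed potato-leaf: 3341 × 1/4 = 835.25
  green-stemmed cut-leaf: 3341 × 1/4 = 835.25
  green-stemmed potato-leaf: 3341 × 1/4 = 835.25
χ² = Σ (O − E)² / E
  purple-stemmed cut-leaf: (817 − 835.25)² / 835.25 = 0.3988
  purple-stemmed potato-leaf: (855 − 835.25)² / 835.25 = 0.4670
  green-stemmed cut-leaf: (841 − 835.25)² / 835.25 = 0.0396
  green-stemmed potato-leaf: (828 − 835.25)² / 835.25 = 0.0629
χ² = 0.3988 + 0.4670 + 0.0396 + 0.0629 = 0.9683 ≈ 0.968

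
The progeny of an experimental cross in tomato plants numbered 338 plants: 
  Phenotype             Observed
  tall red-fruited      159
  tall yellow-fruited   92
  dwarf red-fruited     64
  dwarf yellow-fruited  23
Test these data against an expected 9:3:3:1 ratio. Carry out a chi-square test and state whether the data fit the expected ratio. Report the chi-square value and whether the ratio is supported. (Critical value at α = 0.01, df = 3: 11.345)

18.197; not consistent

Under the 9:3:3:1 hypothesis (Σ ratio = 16, N = 338):
  tall red-fruited: 338 × 9/16 = 190.125
  tall yellow-fruited: 338 × 3/16 = 63.375
  dwarf red-fruited: 338 × 3/16 = 63.375
  dwarf yellow-fruited: 338 × 1/16 = 21.125
χ² = Σ (O − E)² / E
  tall red-fruited: (159 − 190.125)² / 190.125 = 5.0954
  tall yellow-fruited: (92 − 63.375)² / 63.375 = 12.9292
  dwarf red-fruited: (64 − 63.375)² / 63.375 = 0.0062
  dwarf yellow-fruited: (23 − 21.125)² / 21.125 = 0.1664
χ² = 5.0954 + 12.9292 + 0.0062 + 0.1664 = 18.1972 ≈ 18.197
Degrees of freedom = 4 − 1 = 3; critical value at α = 0.01 is 11.345.
Since 18.197 > 11.345, we reject the null hypothesis — the data do not fit the 9:3:3:1 ratio.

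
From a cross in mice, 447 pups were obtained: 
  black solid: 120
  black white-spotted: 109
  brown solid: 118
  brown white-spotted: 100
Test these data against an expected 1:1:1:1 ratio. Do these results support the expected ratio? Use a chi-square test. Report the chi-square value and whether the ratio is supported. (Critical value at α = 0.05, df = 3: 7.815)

Total ratio parts = 4. Expected numbers out of 447:
  black solid: 447 × 1/4 = 111.75
  black white-spotted: 447 × 1/4 = 111.75
  brown solid: 447 × 1/4 = 111.75
  brown white-spotted: 447 × 1/4 = 111.75
χ² = Σ (O − E)² / E
  black solid: (120 − 111.75)² / 111.75 = 0.6091
  black white-spotted: (109 − 111.75)² / 111.75 = 0.0677
  brown solid: (118 − 111.75)² / 111.75 = 0.3496
  brown white-spotted: (100 − 111.75)² / 111.75 = 1.2355
χ² = 0.6091 + 0.0677 + 0.3496 + 1.2355 = 2.2619 ≈ 2.262
Degrees of freedom = 4 − 1 = 3; critical value at α = 0.05 is 7.815.
Since 2.262 < 7.815, we fail to reject the null hypothesis — the data are consistent with the 1:1:1:1 ratio.

2.262; consistent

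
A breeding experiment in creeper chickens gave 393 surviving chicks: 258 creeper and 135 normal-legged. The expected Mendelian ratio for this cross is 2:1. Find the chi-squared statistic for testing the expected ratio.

Under the 2:1 hypothesis (Σ ratio = 3, N = 393):
  creeper: 393 × 2/3 = 262
  normal-legged: 393 × 1/3 = 131
χ² = Σ (O − E)² / E
  creeper: (258 − 262)² / 262 = 0.0611
  normal-legged: (135 − 131)² / 131 = 0.1221
χ² = 0.0611 + 0.1221 = 0.1832 ≈ 0.183

0.183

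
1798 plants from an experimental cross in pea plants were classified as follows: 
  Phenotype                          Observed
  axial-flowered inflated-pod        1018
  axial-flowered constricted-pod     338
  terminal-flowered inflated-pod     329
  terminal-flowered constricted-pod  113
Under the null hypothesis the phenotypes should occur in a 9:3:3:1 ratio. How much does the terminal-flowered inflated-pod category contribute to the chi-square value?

The 9:3:3:1 ratio has 16 parts, so with N = 1798 the expected counts are:
  axial-flowered inflated-pod: 1798 × 9/16 = 1011.375
  axial-flowered constricted-pod: 1798 × 3/16 = 337.125
  terminal-flowered inflated-pod: 1798 × 3/16 = 337.125
  terminal-flowered constricted-pod: 1798 × 1/16 = 112.375
Contribution of terminal-flowered inflated-pod: (329 − 337.125)² / 337.125 = 0.1958

0.196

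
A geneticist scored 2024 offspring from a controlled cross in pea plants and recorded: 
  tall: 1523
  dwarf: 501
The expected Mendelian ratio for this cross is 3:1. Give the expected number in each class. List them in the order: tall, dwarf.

1518, 506

The 3:1 ratio has 4 parts, so with N = 2024 the expected counts are:
  tall: 2024 × 3/4 = 1518
  dwarf: 2024 × 1/4 = 506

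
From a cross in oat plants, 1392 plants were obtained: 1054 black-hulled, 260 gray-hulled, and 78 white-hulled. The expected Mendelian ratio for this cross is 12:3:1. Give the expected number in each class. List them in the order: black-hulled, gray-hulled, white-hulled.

1044, 261, 87

The 12:3:1 ratio has 16 parts, so with N = 1392 the expected counts are:
  black-hulled: 1392 × 12/16 = 1044
  gray-hulled: 1392 × 3/16 = 261
  white-hulled: 1392 × 1/16 = 87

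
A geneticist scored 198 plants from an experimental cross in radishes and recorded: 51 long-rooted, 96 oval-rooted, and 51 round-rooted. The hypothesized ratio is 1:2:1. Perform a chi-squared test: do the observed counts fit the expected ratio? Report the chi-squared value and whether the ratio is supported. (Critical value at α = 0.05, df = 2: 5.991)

0.182; consistent

Expected counts for N = 198 under a 1:2:1 ratio (total parts = 4):
  long-rooted: 198 × 1/4 = 49.5
  oval-rooted: 198 × 2/4 = 99
  round-rooted: 198 × 1/4 = 49.5
χ² = Σ (O − E)² / E
  long-rooted: (51 − 49.5)² / 49.5 = 0.0455
  oval-rooted: (96 − 99)² / 99 = 0.0909
  round-rooted: (51 − 49.5)² / 49.5 = 0.0455
χ² = 0.0455 + 0.0909 + 0.0455 = 0.1819 ≈ 0.182
Degrees of freedom = 3 − 1 = 2; critical value at α = 0.05 is 5.991.
Since 0.182 < 5.991, we fail to reject the null hypothesis — the data are consistent with the 1:2:1 ratio.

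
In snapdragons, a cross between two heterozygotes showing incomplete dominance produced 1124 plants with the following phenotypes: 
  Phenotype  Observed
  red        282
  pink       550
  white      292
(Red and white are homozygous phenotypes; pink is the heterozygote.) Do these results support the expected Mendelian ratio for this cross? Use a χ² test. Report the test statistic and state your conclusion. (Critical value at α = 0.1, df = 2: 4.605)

With incomplete dominance, a heterozygote × heterozygote cross gives a 1:2:1 phenotypic ratio.
The 1:2:1 ratio has 4 parts, so with N = 1124 the expected counts are:
  red: 1124 × 1/4 = 281
  pink: 1124 × 2/4 = 562
  white: 1124 × 1/4 = 281
χ² = Σ (O − E)² / E
  red: (282 − 281)² / 281 = 0.0036
  pink: (550 − 562)² / 562 = 0.2562
  white: (292 − 281)² / 281 = 0.4306
χ² = 0.0036 + 0.2562 + 0.4306 = 0.6904 ≈ 0.690
Degrees of freedom = 3 − 1 = 2; critical value at α = 0.1 is 4.605.
Since 0.690 < 4.605, we fail to reject the null hypothesis — the data are consistent with the 1:2:1 ratio.

0.690; consistent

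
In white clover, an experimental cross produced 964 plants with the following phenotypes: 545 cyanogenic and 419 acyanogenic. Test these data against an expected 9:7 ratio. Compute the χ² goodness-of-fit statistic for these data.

Expected counts for N = 964 under a 9:7 ratio (total parts = 16):
  cyanogenic: 964 × 9/16 = 542.25
  acyanogenic: 964 × 7/16 = 421.75
χ² = Σ (O − E)² / E
  cyanogenic: (545 − 542.25)² / 542.25 = 0.0139
  acyanogenic: (419 − 421.75)² / 421.75 = 0.0179
χ² = 0.0139 + 0.0179 = 0.0318 ≈ 0.032

0.032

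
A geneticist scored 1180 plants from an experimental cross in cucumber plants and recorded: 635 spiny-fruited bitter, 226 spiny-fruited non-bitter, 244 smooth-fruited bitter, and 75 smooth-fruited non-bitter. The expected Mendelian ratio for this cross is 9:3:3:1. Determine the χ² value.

Under the 9:3:3:1 hypothesis (Σ ratio = 16, N = 1180):
  spiny-fruited bitter: 1180 × 9/16 = 663.75
  spiny-fruited non-bitter: 1180 × 3/16 = 221.25
  smooth-fruited bitter: 1180 × 3/16 = 221.25
  smooth-fruited non-bitter: 1180 × 1/16 = 73.75
χ² = Σ (O − E)² / E
  spiny-fruited bitter: (635 − 663.75)² / 663.75 = 1.2453
  spiny-fruited non-bitter: (226 − 221.25)² / 221.25 = 0.1020
  smooth-fruited bitter: (244 − 221.25)² / 221.25 = 2.3393
  smooth-fruited non-bitter: (75 − 73.75)² / 73.75 = 0.0212
χ² = 1.2453 + 0.1020 + 2.3393 + 0.0212 = 3.7078 ≈ 3.708

3.708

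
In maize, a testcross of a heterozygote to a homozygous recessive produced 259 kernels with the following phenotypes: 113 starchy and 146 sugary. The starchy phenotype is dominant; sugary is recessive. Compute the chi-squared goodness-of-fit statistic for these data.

4.205

A testcross of a heterozygote (Aa × aa) gives a 1:1 phenotypic ratio.
Total ratio parts = 2. Expected numbers out of 259:
  starchy: 259 × 1/2 = 129.5
  sugary: 259 × 1/2 = 129.5
χ² = Σ (O − E)² / E
  starchy: (113 − 129.5)² / 129.5 = 2.1023
  sugary: (146 − 129.5)² / 129.5 = 2.1023
χ² = 2.1023 + 2.1023 = 4.2046 ≈ 4.205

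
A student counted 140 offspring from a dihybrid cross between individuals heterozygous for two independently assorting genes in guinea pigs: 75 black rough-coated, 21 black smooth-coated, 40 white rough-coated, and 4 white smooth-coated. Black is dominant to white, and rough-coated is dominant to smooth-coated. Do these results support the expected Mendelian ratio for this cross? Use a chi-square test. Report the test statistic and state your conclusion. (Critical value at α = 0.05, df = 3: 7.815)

A dihybrid F₂ with independent assortment and complete dominance at both loci gives a 9:3:3:1 phenotypic ratio.
Under the 9:3:3:1 hypothesis (Σ ratio = 16, N = 140):
  black rough-coated: 140 × 9/16 = 78.75
  black smooth-coated: 140 × 3/16 = 26.25
  white rough-coated: 140 × 3/16 = 26.25
  white smooth-coated: 140 × 1/16 = 8.75
χ² = Σ (O − E)² / E
  black rough-coated: (75 − 78.75)² / 78.75 = 0.1786
  black smooth-coated: (21 − 26.25)² / 26.25 = 1.0500
  white rough-coated: (40 − 26.25)² / 26.25 = 7.2024
  white smooth-coated: (4 − 8.75)² / 8.75 = 2.5786
χ² = 0.1786 + 1.0500 + 7.2024 + 2.5786 = 11.0096 ≈ 11.010
Degrees of freedom = 4 − 1 = 3; critical value at α = 0.05 is 7.815.
Since 11.010 > 7.815, we reject the null hypothesis — the data do not fit the 9:3:3:1 ratio.

11.010; not consistent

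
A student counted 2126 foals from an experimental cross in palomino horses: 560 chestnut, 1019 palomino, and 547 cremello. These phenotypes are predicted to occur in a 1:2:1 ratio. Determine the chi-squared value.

3.802

Total ratio parts = 4. Expected numbers out of 2126:
  chestnut: 2126 × 1/4 = 531.5
  palomino: 2126 × 2/4 = 1063
  cremello: 2126 × 1/4 = 531.5
χ² = Σ (O − E)² / E
  chestnut: (560 − 531.5)² / 531.5 = 1.5282
  palomino: (1019 − 1063)² / 1063 = 1.8213
  cremello: (547 − 531.5)² / 531.5 = 0.4520
χ² = 1.5282 + 1.8213 + 0.4520 = 3.8015 ≈ 3.802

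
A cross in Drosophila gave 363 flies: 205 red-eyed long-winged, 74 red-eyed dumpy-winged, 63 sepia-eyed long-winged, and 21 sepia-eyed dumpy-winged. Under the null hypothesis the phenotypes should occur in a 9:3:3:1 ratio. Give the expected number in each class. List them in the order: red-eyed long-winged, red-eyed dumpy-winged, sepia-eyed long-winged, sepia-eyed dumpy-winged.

Expected counts for N = 363 under a 9:3:3:1 ratio (total parts = 16):
  red-eyed long-winged: 363 × 9/16 = 204.1875
  red-eyed dumpy-winged: 363 × 3/16 = 68.0625
  sepia-eyed long-winged: 363 × 3/16 = 68.0625
  sepia-eyed dumpy-winged: 363 × 1/16 = 22.6875

204.1875, 68.0625, 68.0625, 22.6875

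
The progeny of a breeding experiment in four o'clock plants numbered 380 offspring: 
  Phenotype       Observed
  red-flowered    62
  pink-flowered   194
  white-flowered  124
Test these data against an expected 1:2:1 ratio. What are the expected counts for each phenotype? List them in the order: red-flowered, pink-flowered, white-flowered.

95, 190, 95

Expected counts for N = 380 under a 1:2:1 ratio (total parts = 4):
  red-flowered: 380 × 1/4 = 95
  pink-flowered: 380 × 2/4 = 190
  white-flowered: 380 × 1/4 = 95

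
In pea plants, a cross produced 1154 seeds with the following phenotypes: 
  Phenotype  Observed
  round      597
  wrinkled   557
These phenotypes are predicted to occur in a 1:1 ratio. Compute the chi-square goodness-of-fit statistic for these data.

1.386

Expected counts for N = 1154 under a 1:1 ratio (total parts = 2):
  round: 1154 × 1/2 = 577
  wrinkled: 1154 × 1/2 = 577
χ² = Σ (O − E)² / E
  round: (597 − 577)² / 577 = 0.6932
  wrinkled: (557 − 577)² / 577 = 0.6932
χ² = 0.6932 + 0.6932 = 1.3864 ≈ 1.386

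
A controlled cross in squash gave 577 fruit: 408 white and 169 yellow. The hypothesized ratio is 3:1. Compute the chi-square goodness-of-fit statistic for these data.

Total ratio parts = 4. Expected numbers out of 577:
  white: 577 × 3/4 = 432.75
  yellow: 577 × 1/4 = 144.25
χ² = Σ (O − E)² / E
  white: (408 − 432.75)² / 432.75 = 1.4155
  yellow: (169 − 144.25)² / 144.25 = 4.2465
χ² = 1.4155 + 4.2465 = 5.662

5.662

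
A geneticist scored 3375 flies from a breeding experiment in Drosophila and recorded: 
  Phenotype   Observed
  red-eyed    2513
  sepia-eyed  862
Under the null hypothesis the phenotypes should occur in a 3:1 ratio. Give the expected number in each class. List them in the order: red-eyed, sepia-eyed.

Under the 3:1 hypothesis (Σ ratio = 4, N = 3375):
  red-eyed: 3375 × 3/4 = 2531.25
  sepia-eyed: 3375 × 1/4 = 843.75

2531.25, 843.75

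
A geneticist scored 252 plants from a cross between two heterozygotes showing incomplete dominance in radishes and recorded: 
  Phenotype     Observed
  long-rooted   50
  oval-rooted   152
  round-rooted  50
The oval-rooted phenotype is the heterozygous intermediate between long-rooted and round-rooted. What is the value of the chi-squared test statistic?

10.730

With incomplete dominance, a heterozygote × heterozygote cross gives a 1:2:1 phenotypic ratio.
Under the 1:2:1 hypothesis (Σ ratio = 4, N = 252):
  long-rooted: 252 × 1/4 = 63
  oval-rooted: 252 × 2/4 = 126
  round-rooted: 252 × 1/4 = 63
χ² = Σ (O − E)² / E
  long-rooted: (50 − 63)² / 63 = 2.6825
  oval-rooted: (152 − 126)² / 126 = 5.3651
  round-rooted: (50 − 63)² / 63 = 2.6825
χ² = 2.6825 + 5.3651 + 2.6825 = 10.7301 ≈ 10.730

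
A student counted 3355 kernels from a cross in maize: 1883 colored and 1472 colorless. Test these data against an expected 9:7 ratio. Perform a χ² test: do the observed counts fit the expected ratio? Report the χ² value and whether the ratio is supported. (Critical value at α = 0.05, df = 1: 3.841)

Total ratio parts = 16. Expected numbers out of 3355:
  colored: 3355 × 9/16 = 1887.1875
  colorless: 3355 × 7/16 = 1467.8125
χ² = Σ (O − E)² / E
  colored: (1883 − 1887.1875)² / 1887.1875 = 0.0093
  colorless: (1472 − 1467.8125)² / 1467.8125 = 0.0119
χ² = 0.0093 + 0.0119 = 0.0212 ≈ 0.021
Degrees of freedom = 2 − 1 = 1; critical value at α = 0.05 is 3.841.
Since 0.021 < 3.841, we fail to reject the null hypothesis — the data are consistent with the 9:7 ratio.

0.021; consistent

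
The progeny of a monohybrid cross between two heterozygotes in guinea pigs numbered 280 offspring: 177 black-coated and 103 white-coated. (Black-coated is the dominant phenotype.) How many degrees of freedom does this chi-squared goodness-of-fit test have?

1

For a monohybrid cross between heterozygotes with complete dominance, the expected phenotypic ratio is 3:1.
A goodness-of-fit test with 2 phenotype classes has df = 2 − 1 = 1.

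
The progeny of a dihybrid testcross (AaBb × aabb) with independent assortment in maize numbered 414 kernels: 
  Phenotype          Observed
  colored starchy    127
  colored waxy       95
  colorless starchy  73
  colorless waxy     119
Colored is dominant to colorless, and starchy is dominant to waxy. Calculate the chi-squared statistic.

A dihybrid testcross with independent assortment gives a 1:1:1:1 ratio.
Total ratio parts = 4. Expected numbers out of 414:
  colored starchy: 414 × 1/4 = 103.5
  colored waxy: 414 × 1/4 = 103.5
  colorless starchy: 414 × 1/4 = 103.5
  colorless waxy: 414 × 1/4 = 103.5
χ² = Σ (O − E)² / E
  colored starchy: (127 − 103.5)² / 103.5 = 5.3357
  colored waxy: (95 − 103.5)² / 103.5 = 0.6981
  colorless starchy: (73 − 103.5)² / 103.5 = 8.9879
  colorless waxy: (119 − 103.5)² / 103.5 = 2.3213
χ² = 5.3357 + 0.6981 + 8.9879 + 2.3213 = 17.343

17.343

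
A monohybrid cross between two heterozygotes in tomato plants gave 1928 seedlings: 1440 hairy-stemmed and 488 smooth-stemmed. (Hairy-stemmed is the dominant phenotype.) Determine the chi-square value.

0.100

For a monohybrid cross between heterozygotes with complete dominance, the expected phenotypic ratio is 3:1.
The 3:1 ratio has 4 parts, so with N = 1928 the expected counts are:
  hairy-stemmed: 1928 × 3/4 = 1446
  smooth-stemmed: 1928 × 1/4 = 482
χ² = Σ (O − E)² / E
  hairy-stemmed: (1440 − 1446)² / 1446 = 0.0249
  smooth-stemmed: (488 − 482)² / 482 = 0.0747
χ² = 0.0249 + 0.0747 = 0.0996 ≈ 0.100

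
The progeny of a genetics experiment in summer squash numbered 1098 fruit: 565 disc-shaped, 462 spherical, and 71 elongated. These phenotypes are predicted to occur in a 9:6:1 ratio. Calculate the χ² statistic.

10.699

The 9:6:1 ratio has 16 parts, so with N = 1098 the expected counts are:
  disc-shaped: 1098 × 9/16 = 617.625
  spherical: 1098 × 6/16 = 411.75
  elongated: 1098 × 1/16 = 68.625
χ² = Σ (O − E)² / E
  disc-shaped: (565 − 617.625)² / 617.625 = 4.4839
  spherical: (462 − 411.75)² / 411.75 = 6.1325
  elongated: (71 − 68.625)² / 68.625 = 0.0822
χ² = 4.4839 + 6.1325 + 0.0822 = 10.6986 ≈ 10.699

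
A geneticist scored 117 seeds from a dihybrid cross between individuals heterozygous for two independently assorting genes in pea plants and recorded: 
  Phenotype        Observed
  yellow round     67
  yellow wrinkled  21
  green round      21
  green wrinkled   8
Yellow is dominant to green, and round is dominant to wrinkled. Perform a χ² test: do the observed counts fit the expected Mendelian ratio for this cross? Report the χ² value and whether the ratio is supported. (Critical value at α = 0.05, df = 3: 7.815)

A dihybrid F₂ with independent assortment and complete dominance at both loci gives a 9:3:3:1 phenotypic ratio.
Total ratio parts = 16. Expected numbers out of 117:
  yellow round: 117 × 9/16 = 65.8125
  yellow wrinkled: 117 × 3/16 = 21.9375
  green round: 117 × 3/16 = 21.9375
  green wrinkled: 117 × 1/16 = 7.3125
χ² = Σ (O − E)² / E
  yellow round: (67 − 65.8125)² / 65.8125 = 0.0214
  yellow wrinkled: (21 − 21.9375)² / 21.9375 = 0.0401
  green round: (21 − 21.9375)² / 21.9375 = 0.0401
  green wrinkled: (8 − 7.3125)² / 7.3125 = 0.0646
χ² = 0.0214 + 0.0401 + 0.0401 + 0.0646 = 0.1662 ≈ 0.166
Degrees of freedom = 4 − 1 = 3; critical value at α = 0.05 is 7.815.
Since 0.166 < 7.815, we fail to reject the null hypothesis — the data are consistent with the 9:3:3:1 ratio.

0.166; consistent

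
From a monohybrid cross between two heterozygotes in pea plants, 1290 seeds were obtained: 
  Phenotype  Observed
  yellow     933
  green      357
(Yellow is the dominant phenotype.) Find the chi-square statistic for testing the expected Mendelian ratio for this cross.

4.921

For a monohybrid cross between heterozygotes with complete dominance, the expected phenotypic ratio is 3:1.
The 3:1 ratio has 4 parts, so with N = 1290 the expected counts are:
  yellow: 1290 × 3/4 = 967.5
  green: 1290 × 1/4 = 322.5
χ² = Σ (O − E)² / E
  yellow: (933 − 967.5)² / 967.5 = 1.2302
  green: (357 − 322.5)² / 322.5 = 3.6907
χ² = 1.2302 + 3.6907 = 4.9209 ≈ 4.921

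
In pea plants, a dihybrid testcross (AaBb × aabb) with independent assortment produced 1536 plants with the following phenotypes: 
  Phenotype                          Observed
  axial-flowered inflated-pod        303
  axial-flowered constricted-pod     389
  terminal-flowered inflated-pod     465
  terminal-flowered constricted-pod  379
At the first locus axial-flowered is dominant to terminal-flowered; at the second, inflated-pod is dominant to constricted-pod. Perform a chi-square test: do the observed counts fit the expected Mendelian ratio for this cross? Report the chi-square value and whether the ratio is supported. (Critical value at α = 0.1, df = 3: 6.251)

34.302; not consistent

A dihybrid testcross with independent assortment gives a 1:1:1:1 ratio.
Under the 1:1:1:1 hypothesis (Σ ratio = 4, N = 1536):
  axial-flowered inflated-pod: 1536 × 1/4 = 384
  axial-flowered constricted-pod: 1536 × 1/4 = 384
  terminal-flowered inflated-pod: 1536 × 1/4 = 384
  terminal-flowered constricted-pod: 1536 × 1/4 = 384
χ² = Σ (O − E)² / E
  axial-flowered inflated-pod: (303 − 384)² / 384 = 17.0859
  axial-flowered constricted-pod: (389 − 384)² / 384 = 0.0651
  terminal-flowered inflated-pod: (465 − 384)² / 384 = 17.0859
  terminal-flowered constricted-pod: (379 − 384)² / 384 = 0.0651
χ² = 17.0859 + 0.0651 + 17.0859 + 0.0651 = 34.302
Degrees of freedom = 4 − 1 = 3; critical value at α = 0.1 is 6.251.
Since 34.302 > 6.251, we reject the null hypothesis — the data do not fit the 1:1:1:1 ratio.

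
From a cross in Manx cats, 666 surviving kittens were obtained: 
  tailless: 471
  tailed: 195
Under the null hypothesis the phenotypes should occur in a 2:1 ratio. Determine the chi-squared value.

Total ratio parts = 3. Expected numbers out of 666:
  tailless: 666 × 2/3 = 444
  tailed: 666 × 1/3 = 222
χ² = Σ (O − E)² / E
  tailless: (471 − 444)² / 444 = 1.6419
  tailed: (195 − 222)² / 222 = 3.2838
χ² = 1.6419 + 3.2838 = 4.9257 ≈ 4.926

4.926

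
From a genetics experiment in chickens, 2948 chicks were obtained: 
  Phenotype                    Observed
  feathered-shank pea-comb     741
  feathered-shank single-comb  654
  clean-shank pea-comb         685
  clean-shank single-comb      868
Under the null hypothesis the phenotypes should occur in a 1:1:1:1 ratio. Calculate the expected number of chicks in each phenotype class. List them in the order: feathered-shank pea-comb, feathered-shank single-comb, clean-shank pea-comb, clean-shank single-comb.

737, 737, 737, 737

Expected counts for N = 2948 under a 1:1:1:1 ratio (total parts = 4):
  feathered-shank pea-comb: 2948 × 1/4 = 737
  feathered-shank single-comb: 2948 × 1/4 = 737
  clean-shank pea-comb: 2948 × 1/4 = 737
  clean-shank single-comb: 2948 × 1/4 = 737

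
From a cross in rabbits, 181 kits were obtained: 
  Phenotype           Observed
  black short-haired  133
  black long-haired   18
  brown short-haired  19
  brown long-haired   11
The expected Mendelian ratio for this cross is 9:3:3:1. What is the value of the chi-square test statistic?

Under the 9:3:3:1 hypothesis (Σ ratio = 16, N = 181):
  black short-haired: 181 × 9/16 = 101.8125
  black long-haired: 181 × 3/16 = 33.9375
  brown short-haired: 181 × 3/16 = 33.9375
  brown long-haired: 181 × 1/16 = 11.3125
χ² = Σ (O − E)² / E
  black short-haired: (133 − 101.8125)² / 101.8125 = 9.5534
  black long-haired: (18 − 33.9375)² / 33.9375 = 7.4845
  brown short-haired: (19 − 33.9375)² / 33.9375 = 6.5747
  brown long-haired: (11 − 11.3125)² / 11.3125 = 0.0086
χ² = 9.5534 + 7.4845 + 6.5747 + 0.0086 = 23.6212 ≈ 23.621

23.621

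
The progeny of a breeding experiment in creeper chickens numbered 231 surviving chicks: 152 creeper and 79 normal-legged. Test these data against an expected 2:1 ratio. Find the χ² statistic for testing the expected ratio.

Expected counts for N = 231 under a 2:1 ratio (total parts = 3):
  creeper: 231 × 2/3 = 154
  normal-legged: 231 × 1/3 = 77
χ² = Σ (O − E)² / E
  creeper: (152 − 154)² / 154 = 0.0260
  normal-legged: (79 − 77)² / 77 = 0.0519
χ² = 0.0260 + 0.0519 = 0.0779 ≈ 0.078

0.078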